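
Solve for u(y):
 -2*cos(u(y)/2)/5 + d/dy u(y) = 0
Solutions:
 -2*y/5 - log(sin(u(y)/2) - 1) + log(sin(u(y)/2) + 1) = C1


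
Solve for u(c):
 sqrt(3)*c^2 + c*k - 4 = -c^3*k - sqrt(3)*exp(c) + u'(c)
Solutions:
 u(c) = C1 + c^4*k/4 + sqrt(3)*c^3/3 + c^2*k/2 - 4*c + sqrt(3)*exp(c)


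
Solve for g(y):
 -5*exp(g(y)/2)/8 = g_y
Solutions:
 g(y) = 2*log(1/(C1 + 5*y)) + 8*log(2)


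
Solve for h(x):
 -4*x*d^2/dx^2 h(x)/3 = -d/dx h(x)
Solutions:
 h(x) = C1 + C2*x^(7/4)


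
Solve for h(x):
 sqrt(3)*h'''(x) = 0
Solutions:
 h(x) = C1 + C2*x + C3*x^2


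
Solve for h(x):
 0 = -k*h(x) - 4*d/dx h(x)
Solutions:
 h(x) = C1*exp(-k*x/4)


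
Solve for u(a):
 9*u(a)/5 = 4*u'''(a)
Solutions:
 u(a) = C3*exp(3^(2/3)*50^(1/3)*a/10) + (C1*sin(3*3^(1/6)*50^(1/3)*a/20) + C2*cos(3*3^(1/6)*50^(1/3)*a/20))*exp(-3^(2/3)*50^(1/3)*a/20)


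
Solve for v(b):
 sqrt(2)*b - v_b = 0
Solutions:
 v(b) = C1 + sqrt(2)*b^2/2


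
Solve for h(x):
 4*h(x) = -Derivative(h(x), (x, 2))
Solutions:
 h(x) = C1*sin(2*x) + C2*cos(2*x)


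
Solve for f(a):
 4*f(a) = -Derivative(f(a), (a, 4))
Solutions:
 f(a) = (C1*sin(a) + C2*cos(a))*exp(-a) + (C3*sin(a) + C4*cos(a))*exp(a)


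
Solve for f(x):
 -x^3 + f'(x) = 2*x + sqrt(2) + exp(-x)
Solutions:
 f(x) = C1 + x^4/4 + x^2 + sqrt(2)*x - exp(-x)


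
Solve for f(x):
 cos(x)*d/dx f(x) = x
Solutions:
 f(x) = C1 + Integral(x/cos(x), x)


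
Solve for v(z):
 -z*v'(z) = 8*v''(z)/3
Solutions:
 v(z) = C1 + C2*erf(sqrt(3)*z/4)


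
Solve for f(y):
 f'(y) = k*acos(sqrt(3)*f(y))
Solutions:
 Integral(1/acos(sqrt(3)*_y), (_y, f(y))) = C1 + k*y


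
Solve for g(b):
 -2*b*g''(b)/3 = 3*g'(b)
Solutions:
 g(b) = C1 + C2/b^(7/2)


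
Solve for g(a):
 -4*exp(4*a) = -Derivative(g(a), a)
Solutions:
 g(a) = C1 + exp(4*a)


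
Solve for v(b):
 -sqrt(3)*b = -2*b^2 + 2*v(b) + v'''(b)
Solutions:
 v(b) = C3*exp(-2^(1/3)*b) + b^2 - sqrt(3)*b/2 + (C1*sin(2^(1/3)*sqrt(3)*b/2) + C2*cos(2^(1/3)*sqrt(3)*b/2))*exp(2^(1/3)*b/2)


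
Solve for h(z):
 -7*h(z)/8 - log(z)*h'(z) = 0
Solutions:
 h(z) = C1*exp(-7*li(z)/8)


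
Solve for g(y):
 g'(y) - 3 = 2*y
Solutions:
 g(y) = C1 + y^2 + 3*y


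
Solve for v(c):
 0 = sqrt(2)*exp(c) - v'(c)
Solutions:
 v(c) = C1 + sqrt(2)*exp(c)


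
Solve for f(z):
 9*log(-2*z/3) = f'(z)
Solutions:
 f(z) = C1 + 9*z*log(-z) + 9*z*(-log(3) - 1 + log(2))


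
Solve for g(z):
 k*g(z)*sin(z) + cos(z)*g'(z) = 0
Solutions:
 g(z) = C1*exp(k*log(cos(z)))


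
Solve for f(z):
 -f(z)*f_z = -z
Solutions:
 f(z) = -sqrt(C1 + z^2)
 f(z) = sqrt(C1 + z^2)


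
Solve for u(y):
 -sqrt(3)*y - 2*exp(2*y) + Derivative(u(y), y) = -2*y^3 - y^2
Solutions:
 u(y) = C1 - y^4/2 - y^3/3 + sqrt(3)*y^2/2 + exp(2*y)


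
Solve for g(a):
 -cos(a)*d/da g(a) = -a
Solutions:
 g(a) = C1 + Integral(a/cos(a), a)


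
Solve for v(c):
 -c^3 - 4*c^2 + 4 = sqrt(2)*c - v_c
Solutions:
 v(c) = C1 + c^4/4 + 4*c^3/3 + sqrt(2)*c^2/2 - 4*c


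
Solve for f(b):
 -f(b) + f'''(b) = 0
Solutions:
 f(b) = C3*exp(b) + (C1*sin(sqrt(3)*b/2) + C2*cos(sqrt(3)*b/2))*exp(-b/2)


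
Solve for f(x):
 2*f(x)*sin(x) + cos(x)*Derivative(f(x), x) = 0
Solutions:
 f(x) = C1*cos(x)^2


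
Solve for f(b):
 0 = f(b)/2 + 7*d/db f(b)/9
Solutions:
 f(b) = C1*exp(-9*b/14)


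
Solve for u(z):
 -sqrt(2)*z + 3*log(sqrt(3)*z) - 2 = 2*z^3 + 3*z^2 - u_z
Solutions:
 u(z) = C1 + z^4/2 + z^3 + sqrt(2)*z^2/2 - 3*z*log(z) - 3*z*log(3)/2 + 5*z


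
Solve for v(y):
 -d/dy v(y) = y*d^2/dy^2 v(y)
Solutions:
 v(y) = C1 + C2*log(y)


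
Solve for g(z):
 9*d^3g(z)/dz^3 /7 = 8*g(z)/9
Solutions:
 g(z) = C3*exp(2*3^(2/3)*7^(1/3)*z/9) + (C1*sin(3^(1/6)*7^(1/3)*z/3) + C2*cos(3^(1/6)*7^(1/3)*z/3))*exp(-3^(2/3)*7^(1/3)*z/9)


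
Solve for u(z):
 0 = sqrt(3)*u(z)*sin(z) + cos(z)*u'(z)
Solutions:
 u(z) = C1*cos(z)^(sqrt(3))


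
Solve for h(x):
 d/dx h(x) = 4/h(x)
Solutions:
 h(x) = -sqrt(C1 + 8*x)
 h(x) = sqrt(C1 + 8*x)


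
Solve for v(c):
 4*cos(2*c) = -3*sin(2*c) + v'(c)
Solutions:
 v(c) = C1 + 2*sin(2*c) - 3*cos(2*c)/2


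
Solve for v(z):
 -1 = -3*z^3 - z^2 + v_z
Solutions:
 v(z) = C1 + 3*z^4/4 + z^3/3 - z


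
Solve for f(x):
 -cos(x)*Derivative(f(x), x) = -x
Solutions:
 f(x) = C1 + Integral(x/cos(x), x)


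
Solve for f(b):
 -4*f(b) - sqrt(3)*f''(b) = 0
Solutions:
 f(b) = C1*sin(2*3^(3/4)*b/3) + C2*cos(2*3^(3/4)*b/3)


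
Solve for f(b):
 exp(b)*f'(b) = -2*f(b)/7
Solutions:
 f(b) = C1*exp(2*exp(-b)/7)


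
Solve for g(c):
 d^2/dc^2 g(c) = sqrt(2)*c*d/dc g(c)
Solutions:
 g(c) = C1 + C2*erfi(2^(3/4)*c/2)


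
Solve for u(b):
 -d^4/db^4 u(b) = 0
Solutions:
 u(b) = C1 + C2*b + C3*b^2 + C4*b^3


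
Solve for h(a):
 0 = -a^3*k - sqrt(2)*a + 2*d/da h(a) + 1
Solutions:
 h(a) = C1 + a^4*k/8 + sqrt(2)*a^2/4 - a/2


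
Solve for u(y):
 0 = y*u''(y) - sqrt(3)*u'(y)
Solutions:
 u(y) = C1 + C2*y^(1 + sqrt(3))


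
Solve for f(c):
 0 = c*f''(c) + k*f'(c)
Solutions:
 f(c) = C1 + c^(1 - re(k))*(C2*sin(log(c)*Abs(im(k))) + C3*cos(log(c)*im(k)))


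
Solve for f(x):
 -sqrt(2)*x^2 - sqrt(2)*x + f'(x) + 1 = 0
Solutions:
 f(x) = C1 + sqrt(2)*x^3/3 + sqrt(2)*x^2/2 - x


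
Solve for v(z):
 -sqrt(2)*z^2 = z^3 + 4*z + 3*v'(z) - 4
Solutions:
 v(z) = C1 - z^4/12 - sqrt(2)*z^3/9 - 2*z^2/3 + 4*z/3


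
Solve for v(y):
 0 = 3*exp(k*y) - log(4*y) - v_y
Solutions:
 v(y) = C1 - y*log(y) + y*(1 - 2*log(2)) + Piecewise((3*exp(k*y)/k, Ne(k, 0)), (3*y, True))


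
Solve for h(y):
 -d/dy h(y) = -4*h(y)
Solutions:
 h(y) = C1*exp(4*y)


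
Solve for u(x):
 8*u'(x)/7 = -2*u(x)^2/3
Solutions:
 u(x) = 12/(C1 + 7*x)


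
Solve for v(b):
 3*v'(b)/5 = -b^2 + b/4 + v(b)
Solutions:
 v(b) = C1*exp(5*b/3) + b^2 + 19*b/20 + 57/100


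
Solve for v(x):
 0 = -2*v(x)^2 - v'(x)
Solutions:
 v(x) = 1/(C1 + 2*x)


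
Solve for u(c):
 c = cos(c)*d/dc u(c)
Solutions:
 u(c) = C1 + Integral(c/cos(c), c)


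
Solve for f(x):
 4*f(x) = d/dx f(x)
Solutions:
 f(x) = C1*exp(4*x)


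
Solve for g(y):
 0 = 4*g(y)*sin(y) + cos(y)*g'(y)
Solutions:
 g(y) = C1*cos(y)^4


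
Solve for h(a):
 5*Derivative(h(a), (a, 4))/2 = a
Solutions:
 h(a) = C1 + C2*a + C3*a^2 + C4*a^3 + a^5/300


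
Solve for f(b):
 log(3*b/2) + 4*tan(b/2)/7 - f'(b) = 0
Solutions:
 f(b) = C1 + b*log(b) - b - b*log(2) + b*log(3) - 8*log(cos(b/2))/7


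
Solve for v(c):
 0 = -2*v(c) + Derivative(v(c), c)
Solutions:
 v(c) = C1*exp(2*c)


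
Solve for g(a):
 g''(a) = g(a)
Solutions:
 g(a) = C1*exp(-a) + C2*exp(a)


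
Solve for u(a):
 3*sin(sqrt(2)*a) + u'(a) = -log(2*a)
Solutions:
 u(a) = C1 - a*log(a) - a*log(2) + a + 3*sqrt(2)*cos(sqrt(2)*a)/2


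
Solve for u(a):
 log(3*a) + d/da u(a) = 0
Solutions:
 u(a) = C1 - a*log(a) - a*log(3) + a


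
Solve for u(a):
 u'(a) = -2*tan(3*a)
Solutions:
 u(a) = C1 + 2*log(cos(3*a))/3


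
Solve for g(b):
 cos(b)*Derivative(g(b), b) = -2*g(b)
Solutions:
 g(b) = C1*(sin(b) - 1)/(sin(b) + 1)


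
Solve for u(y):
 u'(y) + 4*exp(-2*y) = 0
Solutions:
 u(y) = C1 + 2*exp(-2*y)


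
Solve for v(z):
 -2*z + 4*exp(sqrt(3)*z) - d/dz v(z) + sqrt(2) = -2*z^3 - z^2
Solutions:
 v(z) = C1 + z^4/2 + z^3/3 - z^2 + sqrt(2)*z + 4*sqrt(3)*exp(sqrt(3)*z)/3


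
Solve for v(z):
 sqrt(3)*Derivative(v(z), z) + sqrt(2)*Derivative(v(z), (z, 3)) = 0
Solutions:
 v(z) = C1 + C2*sin(2^(3/4)*3^(1/4)*z/2) + C3*cos(2^(3/4)*3^(1/4)*z/2)


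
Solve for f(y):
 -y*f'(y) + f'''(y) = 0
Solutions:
 f(y) = C1 + Integral(C2*airyai(y) + C3*airybi(y), y)


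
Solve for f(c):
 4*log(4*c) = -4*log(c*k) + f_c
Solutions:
 f(c) = C1 + 4*c*(log(k) - 2 + 2*log(2)) + 8*c*log(c)


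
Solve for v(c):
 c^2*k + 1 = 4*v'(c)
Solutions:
 v(c) = C1 + c^3*k/12 + c/4


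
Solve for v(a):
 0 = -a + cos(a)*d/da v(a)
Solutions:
 v(a) = C1 + Integral(a/cos(a), a)


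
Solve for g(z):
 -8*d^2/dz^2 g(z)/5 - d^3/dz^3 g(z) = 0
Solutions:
 g(z) = C1 + C2*z + C3*exp(-8*z/5)


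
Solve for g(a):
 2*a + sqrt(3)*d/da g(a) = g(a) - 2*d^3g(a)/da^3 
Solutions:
 g(a) = C1*exp(-a*(-2^(2/3)*3^(5/6)/(3 + sqrt(2*sqrt(3) + 9))^(1/3) + 18^(1/3)*(3 + sqrt(2*sqrt(3) + 9))^(1/3))/12)*sin(a*(12^(1/3)/(3 + sqrt(2*sqrt(3) + 9))^(1/3) + 2^(1/3)*3^(1/6)*(3 + sqrt(2*sqrt(3) + 9))^(1/3))/4) + C2*exp(-a*(-2^(2/3)*3^(5/6)/(3 + sqrt(2*sqrt(3) + 9))^(1/3) + 18^(1/3)*(3 + sqrt(2*sqrt(3) + 9))^(1/3))/12)*cos(a*(12^(1/3)/(3 + sqrt(2*sqrt(3) + 9))^(1/3) + 2^(1/3)*3^(1/6)*(3 + sqrt(2*sqrt(3) + 9))^(1/3))/4) + C3*exp(a*(-2^(2/3)*3^(5/6)/(3 + sqrt(2*sqrt(3) + 9))^(1/3) + 18^(1/3)*(3 + sqrt(2*sqrt(3) + 9))^(1/3))/6) + 2*a + 2*sqrt(3)


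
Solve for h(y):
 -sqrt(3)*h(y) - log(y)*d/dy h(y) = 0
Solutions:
 h(y) = C1*exp(-sqrt(3)*li(y))


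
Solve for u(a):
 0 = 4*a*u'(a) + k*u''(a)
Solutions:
 u(a) = C1 + C2*sqrt(k)*erf(sqrt(2)*a*sqrt(1/k))


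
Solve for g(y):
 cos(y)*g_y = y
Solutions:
 g(y) = C1 + Integral(y/cos(y), y)


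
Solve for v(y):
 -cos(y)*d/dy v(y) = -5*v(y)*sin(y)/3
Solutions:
 v(y) = C1/cos(y)^(5/3)


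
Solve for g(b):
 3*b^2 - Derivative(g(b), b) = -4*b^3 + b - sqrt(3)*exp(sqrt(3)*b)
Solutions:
 g(b) = C1 + b^4 + b^3 - b^2/2 + exp(sqrt(3)*b)


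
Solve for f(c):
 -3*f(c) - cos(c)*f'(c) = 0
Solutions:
 f(c) = C1*(sin(c) - 1)^(3/2)/(sin(c) + 1)^(3/2)


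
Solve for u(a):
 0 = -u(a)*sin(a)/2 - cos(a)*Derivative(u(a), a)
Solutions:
 u(a) = C1*sqrt(cos(a))


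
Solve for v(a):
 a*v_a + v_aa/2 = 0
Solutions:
 v(a) = C1 + C2*erf(a)


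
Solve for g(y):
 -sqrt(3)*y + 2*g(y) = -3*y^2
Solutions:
 g(y) = y*(-3*y + sqrt(3))/2


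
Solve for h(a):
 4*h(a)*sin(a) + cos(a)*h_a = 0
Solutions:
 h(a) = C1*cos(a)^4


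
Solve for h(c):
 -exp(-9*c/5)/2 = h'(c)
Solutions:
 h(c) = C1 + 5*exp(-9*c/5)/18


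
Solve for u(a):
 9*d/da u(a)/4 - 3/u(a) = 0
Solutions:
 u(a) = -sqrt(C1 + 24*a)/3
 u(a) = sqrt(C1 + 24*a)/3


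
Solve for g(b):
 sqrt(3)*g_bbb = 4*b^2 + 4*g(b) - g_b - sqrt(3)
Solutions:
 g(b) = C1*exp(-b*(-3^(1/3)/(18 + sqrt(sqrt(3) + 324))^(1/3) + 3^(1/6)*(18 + sqrt(sqrt(3) + 324))^(1/3))/6)*sin(b*(3^(5/6)/(18 + sqrt(sqrt(3) + 324))^(1/3) + 3^(2/3)*(18 + sqrt(sqrt(3) + 324))^(1/3))/6) + C2*exp(-b*(-3^(1/3)/(18 + sqrt(sqrt(3) + 324))^(1/3) + 3^(1/6)*(18 + sqrt(sqrt(3) + 324))^(1/3))/6)*cos(b*(3^(5/6)/(18 + sqrt(sqrt(3) + 324))^(1/3) + 3^(2/3)*(18 + sqrt(sqrt(3) + 324))^(1/3))/6) + C3*exp(b*(-3^(1/3)/(18 + sqrt(sqrt(3) + 324))^(1/3) + 3^(1/6)*(18 + sqrt(sqrt(3) + 324))^(1/3))/3) - b^2 - b/2 - 1/8 + sqrt(3)/4


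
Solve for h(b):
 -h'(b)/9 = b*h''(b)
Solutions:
 h(b) = C1 + C2*b^(8/9)


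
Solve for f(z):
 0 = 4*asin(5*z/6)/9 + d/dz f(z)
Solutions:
 f(z) = C1 - 4*z*asin(5*z/6)/9 - 4*sqrt(36 - 25*z^2)/45


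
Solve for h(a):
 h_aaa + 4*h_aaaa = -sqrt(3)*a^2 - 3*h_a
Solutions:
 h(a) = C1 + C4*exp(-a) - sqrt(3)*a^3/9 + 2*sqrt(3)*a/9 + (C2*sin(sqrt(39)*a/8) + C3*cos(sqrt(39)*a/8))*exp(3*a/8)


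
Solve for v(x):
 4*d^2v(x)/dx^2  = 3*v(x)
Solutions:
 v(x) = C1*exp(-sqrt(3)*x/2) + C2*exp(sqrt(3)*x/2)


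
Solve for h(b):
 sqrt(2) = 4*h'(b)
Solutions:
 h(b) = C1 + sqrt(2)*b/4


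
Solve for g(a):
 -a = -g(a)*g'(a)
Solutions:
 g(a) = -sqrt(C1 + a^2)
 g(a) = sqrt(C1 + a^2)


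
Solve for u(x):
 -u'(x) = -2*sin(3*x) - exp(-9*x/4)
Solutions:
 u(x) = C1 - 2*cos(3*x)/3 - 4*exp(-9*x/4)/9


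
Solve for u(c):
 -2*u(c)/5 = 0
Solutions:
 u(c) = 0


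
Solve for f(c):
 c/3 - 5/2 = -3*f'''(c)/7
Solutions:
 f(c) = C1 + C2*c + C3*c^2 - 7*c^4/216 + 35*c^3/36


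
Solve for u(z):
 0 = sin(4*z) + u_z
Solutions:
 u(z) = C1 + cos(4*z)/4


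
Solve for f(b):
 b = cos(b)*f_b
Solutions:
 f(b) = C1 + Integral(b/cos(b), b)


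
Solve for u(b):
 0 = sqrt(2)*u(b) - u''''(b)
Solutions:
 u(b) = C1*exp(-2^(1/8)*b) + C2*exp(2^(1/8)*b) + C3*sin(2^(1/8)*b) + C4*cos(2^(1/8)*b)


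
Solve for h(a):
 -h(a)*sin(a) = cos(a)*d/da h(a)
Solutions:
 h(a) = C1*cos(a)


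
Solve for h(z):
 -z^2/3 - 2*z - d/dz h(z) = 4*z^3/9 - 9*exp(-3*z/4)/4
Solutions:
 h(z) = C1 - z^4/9 - z^3/9 - z^2 - 3*exp(-3*z/4)


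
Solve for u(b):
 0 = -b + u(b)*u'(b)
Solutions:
 u(b) = -sqrt(C1 + b^2)
 u(b) = sqrt(C1 + b^2)


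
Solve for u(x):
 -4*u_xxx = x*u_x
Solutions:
 u(x) = C1 + Integral(C2*airyai(-2^(1/3)*x/2) + C3*airybi(-2^(1/3)*x/2), x)


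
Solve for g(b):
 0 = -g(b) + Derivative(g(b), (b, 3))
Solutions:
 g(b) = C3*exp(b) + (C1*sin(sqrt(3)*b/2) + C2*cos(sqrt(3)*b/2))*exp(-b/2)


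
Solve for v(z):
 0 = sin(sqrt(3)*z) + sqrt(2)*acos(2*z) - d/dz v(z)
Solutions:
 v(z) = C1 + sqrt(2)*(z*acos(2*z) - sqrt(1 - 4*z^2)/2) - sqrt(3)*cos(sqrt(3)*z)/3


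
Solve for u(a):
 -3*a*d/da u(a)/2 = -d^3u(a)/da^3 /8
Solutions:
 u(a) = C1 + Integral(C2*airyai(12^(1/3)*a) + C3*airybi(12^(1/3)*a), a)


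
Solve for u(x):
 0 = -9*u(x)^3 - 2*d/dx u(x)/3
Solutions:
 u(x) = -sqrt(-1/(C1 - 27*x))
 u(x) = sqrt(-1/(C1 - 27*x))


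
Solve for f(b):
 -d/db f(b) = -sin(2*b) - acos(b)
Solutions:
 f(b) = C1 + b*acos(b) - sqrt(1 - b^2) - cos(2*b)/2


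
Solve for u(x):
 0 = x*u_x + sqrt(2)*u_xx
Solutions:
 u(x) = C1 + C2*erf(2^(1/4)*x/2)


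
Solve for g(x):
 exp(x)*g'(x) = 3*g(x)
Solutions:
 g(x) = C1*exp(-3*exp(-x))


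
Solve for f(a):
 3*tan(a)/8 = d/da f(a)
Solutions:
 f(a) = C1 - 3*log(cos(a))/8


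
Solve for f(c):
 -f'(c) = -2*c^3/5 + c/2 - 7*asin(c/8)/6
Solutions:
 f(c) = C1 + c^4/10 - c^2/4 + 7*c*asin(c/8)/6 + 7*sqrt(64 - c^2)/6


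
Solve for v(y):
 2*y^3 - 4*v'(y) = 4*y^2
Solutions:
 v(y) = C1 + y^4/8 - y^3/3


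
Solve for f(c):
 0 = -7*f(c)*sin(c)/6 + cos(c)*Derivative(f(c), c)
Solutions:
 f(c) = C1/cos(c)^(7/6)


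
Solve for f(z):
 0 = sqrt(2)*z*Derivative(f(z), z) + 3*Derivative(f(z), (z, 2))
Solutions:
 f(z) = C1 + C2*erf(2^(3/4)*sqrt(3)*z/6)


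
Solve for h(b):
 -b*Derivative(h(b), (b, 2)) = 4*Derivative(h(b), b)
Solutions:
 h(b) = C1 + C2/b^3


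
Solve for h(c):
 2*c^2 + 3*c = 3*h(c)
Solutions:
 h(c) = c*(2*c + 3)/3


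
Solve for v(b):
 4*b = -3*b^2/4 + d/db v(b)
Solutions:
 v(b) = C1 + b^3/4 + 2*b^2


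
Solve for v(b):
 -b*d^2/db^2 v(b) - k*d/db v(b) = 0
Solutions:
 v(b) = C1 + b^(1 - re(k))*(C2*sin(log(b)*Abs(im(k))) + C3*cos(log(b)*im(k)))


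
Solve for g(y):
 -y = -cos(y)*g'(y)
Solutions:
 g(y) = C1 + Integral(y/cos(y), y)


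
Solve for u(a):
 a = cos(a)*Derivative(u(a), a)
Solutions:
 u(a) = C1 + Integral(a/cos(a), a)


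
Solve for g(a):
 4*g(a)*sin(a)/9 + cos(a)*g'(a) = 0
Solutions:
 g(a) = C1*cos(a)^(4/9)


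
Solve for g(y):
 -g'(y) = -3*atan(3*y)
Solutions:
 g(y) = C1 + 3*y*atan(3*y) - log(9*y^2 + 1)/2


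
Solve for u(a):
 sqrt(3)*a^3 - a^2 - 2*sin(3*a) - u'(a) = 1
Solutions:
 u(a) = C1 + sqrt(3)*a^4/4 - a^3/3 - a + 2*cos(3*a)/3


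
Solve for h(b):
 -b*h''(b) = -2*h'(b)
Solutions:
 h(b) = C1 + C2*b^3


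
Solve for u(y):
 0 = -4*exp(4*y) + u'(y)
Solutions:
 u(y) = C1 + exp(4*y)


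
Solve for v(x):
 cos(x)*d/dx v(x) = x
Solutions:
 v(x) = C1 + Integral(x/cos(x), x)


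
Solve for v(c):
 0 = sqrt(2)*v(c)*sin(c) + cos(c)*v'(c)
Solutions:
 v(c) = C1*cos(c)^(sqrt(2))


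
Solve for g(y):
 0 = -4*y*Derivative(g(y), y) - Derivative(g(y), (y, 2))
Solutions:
 g(y) = C1 + C2*erf(sqrt(2)*y)


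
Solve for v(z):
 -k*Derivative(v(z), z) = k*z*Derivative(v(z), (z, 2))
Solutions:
 v(z) = C1 + C2*log(z)


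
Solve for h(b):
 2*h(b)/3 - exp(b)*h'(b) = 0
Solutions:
 h(b) = C1*exp(-2*exp(-b)/3)


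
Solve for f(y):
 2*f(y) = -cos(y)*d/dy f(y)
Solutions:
 f(y) = C1*(sin(y) - 1)/(sin(y) + 1)


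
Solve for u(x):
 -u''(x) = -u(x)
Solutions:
 u(x) = C1*exp(-x) + C2*exp(x)


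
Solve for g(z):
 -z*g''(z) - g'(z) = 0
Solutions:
 g(z) = C1 + C2*log(z)


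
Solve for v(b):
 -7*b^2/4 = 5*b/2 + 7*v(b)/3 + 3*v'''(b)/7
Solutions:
 v(b) = C3*exp(-3^(1/3)*7^(2/3)*b/3) - 3*b^2/4 - 15*b/14 + (C1*sin(3^(5/6)*7^(2/3)*b/6) + C2*cos(3^(5/6)*7^(2/3)*b/6))*exp(3^(1/3)*7^(2/3)*b/6)


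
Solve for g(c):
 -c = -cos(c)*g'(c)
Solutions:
 g(c) = C1 + Integral(c/cos(c), c)


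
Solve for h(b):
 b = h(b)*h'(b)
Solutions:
 h(b) = -sqrt(C1 + b^2)
 h(b) = sqrt(C1 + b^2)


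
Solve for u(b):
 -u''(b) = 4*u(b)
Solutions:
 u(b) = C1*sin(2*b) + C2*cos(2*b)


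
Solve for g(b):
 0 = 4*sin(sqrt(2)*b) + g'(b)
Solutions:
 g(b) = C1 + 2*sqrt(2)*cos(sqrt(2)*b)


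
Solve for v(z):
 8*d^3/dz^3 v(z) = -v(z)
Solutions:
 v(z) = C3*exp(-z/2) + (C1*sin(sqrt(3)*z/4) + C2*cos(sqrt(3)*z/4))*exp(z/4)


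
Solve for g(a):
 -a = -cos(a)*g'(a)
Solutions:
 g(a) = C1 + Integral(a/cos(a), a)


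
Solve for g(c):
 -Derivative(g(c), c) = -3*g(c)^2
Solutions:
 g(c) = -1/(C1 + 3*c)


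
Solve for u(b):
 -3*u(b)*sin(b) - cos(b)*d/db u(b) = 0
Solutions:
 u(b) = C1*cos(b)^3


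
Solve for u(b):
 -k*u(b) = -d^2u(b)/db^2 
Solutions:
 u(b) = C1*exp(-b*sqrt(k)) + C2*exp(b*sqrt(k))


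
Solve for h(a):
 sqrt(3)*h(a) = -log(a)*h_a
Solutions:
 h(a) = C1*exp(-sqrt(3)*li(a))


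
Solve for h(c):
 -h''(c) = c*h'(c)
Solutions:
 h(c) = C1 + C2*erf(sqrt(2)*c/2)


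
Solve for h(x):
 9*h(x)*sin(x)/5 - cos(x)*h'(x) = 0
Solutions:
 h(x) = C1/cos(x)^(9/5)


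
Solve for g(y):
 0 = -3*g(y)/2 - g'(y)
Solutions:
 g(y) = C1*exp(-3*y/2)


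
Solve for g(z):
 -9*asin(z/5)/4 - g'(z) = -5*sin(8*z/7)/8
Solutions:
 g(z) = C1 - 9*z*asin(z/5)/4 - 9*sqrt(25 - z^2)/4 - 35*cos(8*z/7)/64


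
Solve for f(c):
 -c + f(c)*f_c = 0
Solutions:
 f(c) = -sqrt(C1 + c^2)
 f(c) = sqrt(C1 + c^2)


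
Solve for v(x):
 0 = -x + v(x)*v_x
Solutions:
 v(x) = -sqrt(C1 + x^2)
 v(x) = sqrt(C1 + x^2)


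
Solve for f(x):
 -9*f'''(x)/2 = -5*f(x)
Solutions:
 f(x) = C3*exp(30^(1/3)*x/3) + (C1*sin(10^(1/3)*3^(5/6)*x/6) + C2*cos(10^(1/3)*3^(5/6)*x/6))*exp(-30^(1/3)*x/6)


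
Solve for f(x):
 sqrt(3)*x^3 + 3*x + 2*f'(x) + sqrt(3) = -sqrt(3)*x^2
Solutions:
 f(x) = C1 - sqrt(3)*x^4/8 - sqrt(3)*x^3/6 - 3*x^2/4 - sqrt(3)*x/2


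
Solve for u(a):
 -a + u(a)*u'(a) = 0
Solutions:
 u(a) = -sqrt(C1 + a^2)
 u(a) = sqrt(C1 + a^2)


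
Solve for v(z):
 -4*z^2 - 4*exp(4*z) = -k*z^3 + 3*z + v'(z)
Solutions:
 v(z) = C1 + k*z^4/4 - 4*z^3/3 - 3*z^2/2 - exp(4*z)


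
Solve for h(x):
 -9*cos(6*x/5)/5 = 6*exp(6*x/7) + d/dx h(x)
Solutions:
 h(x) = C1 - 7*exp(6*x/7) - 3*sin(6*x/5)/2


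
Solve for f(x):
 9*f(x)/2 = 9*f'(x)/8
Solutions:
 f(x) = C1*exp(4*x)


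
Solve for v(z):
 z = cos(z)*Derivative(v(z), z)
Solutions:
 v(z) = C1 + Integral(z/cos(z), z)


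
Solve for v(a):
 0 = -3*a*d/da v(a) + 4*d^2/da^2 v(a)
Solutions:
 v(a) = C1 + C2*erfi(sqrt(6)*a/4)


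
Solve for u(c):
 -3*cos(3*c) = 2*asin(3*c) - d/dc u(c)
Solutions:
 u(c) = C1 + 2*c*asin(3*c) + 2*sqrt(1 - 9*c^2)/3 + sin(3*c)


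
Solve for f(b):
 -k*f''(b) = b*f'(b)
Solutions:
 f(b) = C1 + C2*sqrt(k)*erf(sqrt(2)*b*sqrt(1/k)/2)


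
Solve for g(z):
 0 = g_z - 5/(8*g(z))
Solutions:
 g(z) = -sqrt(C1 + 5*z)/2
 g(z) = sqrt(C1 + 5*z)/2


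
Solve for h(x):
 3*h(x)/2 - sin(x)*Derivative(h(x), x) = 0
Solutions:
 h(x) = C1*(cos(x) - 1)^(3/4)/(cos(x) + 1)^(3/4)


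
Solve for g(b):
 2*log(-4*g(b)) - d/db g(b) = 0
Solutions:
 -Integral(1/(log(-_y) + 2*log(2)), (_y, g(b)))/2 = C1 - b


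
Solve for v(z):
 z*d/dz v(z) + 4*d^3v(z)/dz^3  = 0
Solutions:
 v(z) = C1 + Integral(C2*airyai(-2^(1/3)*z/2) + C3*airybi(-2^(1/3)*z/2), z)


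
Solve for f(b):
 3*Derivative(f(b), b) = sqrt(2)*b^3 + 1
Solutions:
 f(b) = C1 + sqrt(2)*b^4/12 + b/3


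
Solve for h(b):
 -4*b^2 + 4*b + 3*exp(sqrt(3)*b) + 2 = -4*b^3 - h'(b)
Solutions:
 h(b) = C1 - b^4 + 4*b^3/3 - 2*b^2 - 2*b - sqrt(3)*exp(sqrt(3)*b)


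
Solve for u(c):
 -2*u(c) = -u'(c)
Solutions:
 u(c) = C1*exp(2*c)


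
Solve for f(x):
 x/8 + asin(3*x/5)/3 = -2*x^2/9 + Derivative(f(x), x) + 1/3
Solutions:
 f(x) = C1 + 2*x^3/27 + x^2/16 + x*asin(3*x/5)/3 - x/3 + sqrt(25 - 9*x^2)/9


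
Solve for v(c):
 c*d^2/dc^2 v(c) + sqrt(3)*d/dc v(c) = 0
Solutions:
 v(c) = C1 + C2*c^(1 - sqrt(3))


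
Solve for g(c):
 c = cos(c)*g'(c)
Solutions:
 g(c) = C1 + Integral(c/cos(c), c)


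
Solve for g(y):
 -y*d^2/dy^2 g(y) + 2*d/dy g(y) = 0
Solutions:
 g(y) = C1 + C2*y^3


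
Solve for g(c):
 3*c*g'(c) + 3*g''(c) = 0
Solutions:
 g(c) = C1 + C2*erf(sqrt(2)*c/2)


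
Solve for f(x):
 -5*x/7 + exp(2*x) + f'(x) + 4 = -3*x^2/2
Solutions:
 f(x) = C1 - x^3/2 + 5*x^2/14 - 4*x - exp(2*x)/2


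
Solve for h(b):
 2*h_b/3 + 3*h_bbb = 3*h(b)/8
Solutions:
 h(b) = C1*exp(-b*(-16*18^(1/3)/(243 + sqrt(65193))^(1/3) + 12^(1/3)*(243 + sqrt(65193))^(1/3))/72)*sin(2^(1/3)*3^(1/6)*b*(48/(243 + sqrt(65193))^(1/3) + 2^(1/3)*3^(2/3)*(243 + sqrt(65193))^(1/3))/72) + C2*exp(-b*(-16*18^(1/3)/(243 + sqrt(65193))^(1/3) + 12^(1/3)*(243 + sqrt(65193))^(1/3))/72)*cos(2^(1/3)*3^(1/6)*b*(48/(243 + sqrt(65193))^(1/3) + 2^(1/3)*3^(2/3)*(243 + sqrt(65193))^(1/3))/72) + C3*exp(b*(-16*18^(1/3)/(243 + sqrt(65193))^(1/3) + 12^(1/3)*(243 + sqrt(65193))^(1/3))/36)


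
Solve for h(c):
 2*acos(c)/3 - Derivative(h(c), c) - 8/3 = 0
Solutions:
 h(c) = C1 + 2*c*acos(c)/3 - 8*c/3 - 2*sqrt(1 - c^2)/3


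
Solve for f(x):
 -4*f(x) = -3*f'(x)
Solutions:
 f(x) = C1*exp(4*x/3)


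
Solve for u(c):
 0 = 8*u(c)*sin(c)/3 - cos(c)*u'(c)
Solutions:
 u(c) = C1/cos(c)^(8/3)


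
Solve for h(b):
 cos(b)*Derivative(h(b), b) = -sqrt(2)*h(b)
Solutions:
 h(b) = C1*(sin(b) - 1)^(sqrt(2)/2)/(sin(b) + 1)^(sqrt(2)/2)


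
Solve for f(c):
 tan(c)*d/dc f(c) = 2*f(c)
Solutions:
 f(c) = C1*sin(c)^2


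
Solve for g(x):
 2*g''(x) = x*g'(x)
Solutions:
 g(x) = C1 + C2*erfi(x/2)


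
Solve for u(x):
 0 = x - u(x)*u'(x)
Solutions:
 u(x) = -sqrt(C1 + x^2)
 u(x) = sqrt(C1 + x^2)


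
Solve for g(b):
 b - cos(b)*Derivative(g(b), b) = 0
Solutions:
 g(b) = C1 + Integral(b/cos(b), b)


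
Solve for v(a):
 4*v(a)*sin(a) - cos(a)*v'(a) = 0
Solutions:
 v(a) = C1/cos(a)^4


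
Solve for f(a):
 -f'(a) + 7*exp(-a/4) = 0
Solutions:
 f(a) = C1 - 28*exp(-a/4)


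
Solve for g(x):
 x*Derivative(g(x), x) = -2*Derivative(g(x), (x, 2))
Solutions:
 g(x) = C1 + C2*erf(x/2)


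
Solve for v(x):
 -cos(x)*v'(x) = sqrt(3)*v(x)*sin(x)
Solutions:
 v(x) = C1*cos(x)^(sqrt(3))


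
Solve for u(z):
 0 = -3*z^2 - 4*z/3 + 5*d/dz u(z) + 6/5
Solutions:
 u(z) = C1 + z^3/5 + 2*z^2/15 - 6*z/25


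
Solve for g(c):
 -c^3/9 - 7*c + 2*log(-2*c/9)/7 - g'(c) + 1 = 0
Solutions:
 g(c) = C1 - c^4/36 - 7*c^2/2 + 2*c*log(-c)/7 + c*(-4*log(3) + 2*log(2) + 5)/7


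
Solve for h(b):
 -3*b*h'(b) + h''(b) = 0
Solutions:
 h(b) = C1 + C2*erfi(sqrt(6)*b/2)


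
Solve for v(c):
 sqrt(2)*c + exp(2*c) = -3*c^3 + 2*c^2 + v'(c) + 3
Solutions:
 v(c) = C1 + 3*c^4/4 - 2*c^3/3 + sqrt(2)*c^2/2 - 3*c + exp(2*c)/2


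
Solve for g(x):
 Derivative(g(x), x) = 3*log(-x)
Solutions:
 g(x) = C1 + 3*x*log(-x) - 3*x


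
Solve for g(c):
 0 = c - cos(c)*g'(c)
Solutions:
 g(c) = C1 + Integral(c/cos(c), c)


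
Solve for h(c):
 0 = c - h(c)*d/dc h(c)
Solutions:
 h(c) = -sqrt(C1 + c^2)
 h(c) = sqrt(C1 + c^2)


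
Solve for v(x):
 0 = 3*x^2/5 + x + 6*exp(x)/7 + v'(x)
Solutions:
 v(x) = C1 - x^3/5 - x^2/2 - 6*exp(x)/7


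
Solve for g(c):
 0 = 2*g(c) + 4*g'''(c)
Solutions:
 g(c) = C3*exp(-2^(2/3)*c/2) + (C1*sin(2^(2/3)*sqrt(3)*c/4) + C2*cos(2^(2/3)*sqrt(3)*c/4))*exp(2^(2/3)*c/4)


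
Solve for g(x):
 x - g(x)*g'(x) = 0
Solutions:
 g(x) = -sqrt(C1 + x^2)
 g(x) = sqrt(C1 + x^2)


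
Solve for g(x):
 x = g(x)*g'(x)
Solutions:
 g(x) = -sqrt(C1 + x^2)
 g(x) = sqrt(C1 + x^2)


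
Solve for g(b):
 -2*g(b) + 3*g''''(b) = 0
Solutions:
 g(b) = C1*exp(-2^(1/4)*3^(3/4)*b/3) + C2*exp(2^(1/4)*3^(3/4)*b/3) + C3*sin(2^(1/4)*3^(3/4)*b/3) + C4*cos(2^(1/4)*3^(3/4)*b/3)


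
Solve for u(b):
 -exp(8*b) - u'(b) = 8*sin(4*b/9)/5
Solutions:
 u(b) = C1 - exp(8*b)/8 + 18*cos(4*b/9)/5


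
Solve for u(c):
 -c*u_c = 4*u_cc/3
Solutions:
 u(c) = C1 + C2*erf(sqrt(6)*c/4)


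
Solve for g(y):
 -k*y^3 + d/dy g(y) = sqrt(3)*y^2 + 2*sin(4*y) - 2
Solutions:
 g(y) = C1 + k*y^4/4 + sqrt(3)*y^3/3 - 2*y - cos(4*y)/2


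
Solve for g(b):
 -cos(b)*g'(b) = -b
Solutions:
 g(b) = C1 + Integral(b/cos(b), b)


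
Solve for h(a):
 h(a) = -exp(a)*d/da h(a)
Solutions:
 h(a) = C1*exp(exp(-a))


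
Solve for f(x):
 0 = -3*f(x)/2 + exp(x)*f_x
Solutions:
 f(x) = C1*exp(-3*exp(-x)/2)


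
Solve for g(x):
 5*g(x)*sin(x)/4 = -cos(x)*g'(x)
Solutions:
 g(x) = C1*cos(x)^(5/4)


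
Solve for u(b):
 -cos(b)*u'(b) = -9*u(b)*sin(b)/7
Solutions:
 u(b) = C1/cos(b)^(9/7)


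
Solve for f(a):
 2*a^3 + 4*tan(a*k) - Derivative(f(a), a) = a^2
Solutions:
 f(a) = C1 + a^4/2 - a^3/3 + 4*Piecewise((-log(cos(a*k))/k, Ne(k, 0)), (0, True))


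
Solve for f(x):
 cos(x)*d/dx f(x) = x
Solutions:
 f(x) = C1 + Integral(x/cos(x), x)


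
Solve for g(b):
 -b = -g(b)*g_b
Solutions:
 g(b) = -sqrt(C1 + b^2)
 g(b) = sqrt(C1 + b^2)


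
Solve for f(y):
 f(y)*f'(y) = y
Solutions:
 f(y) = -sqrt(C1 + y^2)
 f(y) = sqrt(C1 + y^2)


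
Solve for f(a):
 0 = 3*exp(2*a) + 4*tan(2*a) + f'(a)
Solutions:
 f(a) = C1 - 3*exp(2*a)/2 + 2*log(cos(2*a))


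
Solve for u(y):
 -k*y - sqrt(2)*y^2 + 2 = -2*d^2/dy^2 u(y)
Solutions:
 u(y) = C1 + C2*y + k*y^3/12 + sqrt(2)*y^4/24 - y^2/2


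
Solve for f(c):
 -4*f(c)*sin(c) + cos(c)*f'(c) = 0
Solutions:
 f(c) = C1/cos(c)^4


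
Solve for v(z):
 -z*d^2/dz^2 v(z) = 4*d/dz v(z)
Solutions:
 v(z) = C1 + C2/z^3


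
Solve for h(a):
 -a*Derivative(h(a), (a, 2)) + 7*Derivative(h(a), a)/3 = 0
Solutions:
 h(a) = C1 + C2*a^(10/3)


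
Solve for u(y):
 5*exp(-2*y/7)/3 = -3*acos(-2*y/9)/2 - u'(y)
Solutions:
 u(y) = C1 - 3*y*acos(-2*y/9)/2 - 3*sqrt(81 - 4*y^2)/4 + 35*exp(-2*y/7)/6


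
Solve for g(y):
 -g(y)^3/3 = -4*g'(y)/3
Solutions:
 g(y) = -sqrt(2)*sqrt(-1/(C1 + y))
 g(y) = sqrt(2)*sqrt(-1/(C1 + y))


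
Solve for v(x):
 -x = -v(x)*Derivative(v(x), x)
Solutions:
 v(x) = -sqrt(C1 + x^2)
 v(x) = sqrt(C1 + x^2)


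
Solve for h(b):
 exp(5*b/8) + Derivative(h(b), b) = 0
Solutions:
 h(b) = C1 - 8*exp(5*b/8)/5


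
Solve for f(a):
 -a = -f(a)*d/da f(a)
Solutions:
 f(a) = -sqrt(C1 + a^2)
 f(a) = sqrt(C1 + a^2)


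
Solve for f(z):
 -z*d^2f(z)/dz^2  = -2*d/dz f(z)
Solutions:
 f(z) = C1 + C2*z^3


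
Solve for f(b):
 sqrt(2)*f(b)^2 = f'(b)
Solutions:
 f(b) = -1/(C1 + sqrt(2)*b)


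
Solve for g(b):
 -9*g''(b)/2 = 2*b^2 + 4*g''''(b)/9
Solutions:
 g(b) = C1 + C2*b + C3*sin(9*sqrt(2)*b/4) + C4*cos(9*sqrt(2)*b/4) - b^4/27 + 32*b^2/729


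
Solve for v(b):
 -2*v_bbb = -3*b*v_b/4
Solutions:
 v(b) = C1 + Integral(C2*airyai(3^(1/3)*b/2) + C3*airybi(3^(1/3)*b/2), b)


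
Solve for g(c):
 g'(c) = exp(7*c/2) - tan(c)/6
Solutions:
 g(c) = C1 + 2*exp(7*c/2)/7 + log(cos(c))/6


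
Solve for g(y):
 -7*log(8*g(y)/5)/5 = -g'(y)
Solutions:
 -5*Integral(1/(log(_y) - log(5) + 3*log(2)), (_y, g(y)))/7 = C1 - y


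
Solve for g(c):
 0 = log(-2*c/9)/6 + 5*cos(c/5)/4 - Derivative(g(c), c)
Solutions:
 g(c) = C1 + c*log(-c)/6 - c*log(3)/3 - c/6 + c*log(2)/6 + 25*sin(c/5)/4


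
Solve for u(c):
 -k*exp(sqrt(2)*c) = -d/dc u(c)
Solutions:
 u(c) = C1 + sqrt(2)*k*exp(sqrt(2)*c)/2


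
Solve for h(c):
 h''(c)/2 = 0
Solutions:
 h(c) = C1 + C2*c


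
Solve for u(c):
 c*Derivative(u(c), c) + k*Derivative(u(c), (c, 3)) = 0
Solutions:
 u(c) = C1 + Integral(C2*airyai(c*(-1/k)^(1/3)) + C3*airybi(c*(-1/k)^(1/3)), c)


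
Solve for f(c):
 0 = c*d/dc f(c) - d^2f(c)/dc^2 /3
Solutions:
 f(c) = C1 + C2*erfi(sqrt(6)*c/2)


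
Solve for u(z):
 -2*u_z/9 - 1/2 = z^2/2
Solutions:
 u(z) = C1 - 3*z^3/4 - 9*z/4


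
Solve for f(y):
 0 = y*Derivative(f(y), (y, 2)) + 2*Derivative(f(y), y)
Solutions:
 f(y) = C1 + C2/y


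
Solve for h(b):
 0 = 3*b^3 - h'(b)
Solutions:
 h(b) = C1 + 3*b^4/4


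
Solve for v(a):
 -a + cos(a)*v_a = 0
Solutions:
 v(a) = C1 + Integral(a/cos(a), a)


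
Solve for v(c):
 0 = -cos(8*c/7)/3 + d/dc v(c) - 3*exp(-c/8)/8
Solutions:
 v(c) = C1 + 7*sin(8*c/7)/24 - 3*exp(-c/8)


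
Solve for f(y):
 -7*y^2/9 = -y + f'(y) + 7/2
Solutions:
 f(y) = C1 - 7*y^3/27 + y^2/2 - 7*y/2


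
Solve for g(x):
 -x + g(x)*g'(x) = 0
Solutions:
 g(x) = -sqrt(C1 + x^2)
 g(x) = sqrt(C1 + x^2)


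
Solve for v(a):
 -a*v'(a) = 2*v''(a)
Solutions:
 v(a) = C1 + C2*erf(a/2)


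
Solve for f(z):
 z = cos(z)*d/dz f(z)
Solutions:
 f(z) = C1 + Integral(z/cos(z), z)


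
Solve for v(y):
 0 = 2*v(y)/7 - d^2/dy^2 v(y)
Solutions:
 v(y) = C1*exp(-sqrt(14)*y/7) + C2*exp(sqrt(14)*y/7)


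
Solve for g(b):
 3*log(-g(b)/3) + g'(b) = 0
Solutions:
 Integral(1/(log(-_y) - log(3)), (_y, g(b)))/3 = C1 - b


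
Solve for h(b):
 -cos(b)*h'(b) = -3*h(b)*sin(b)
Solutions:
 h(b) = C1/cos(b)^3


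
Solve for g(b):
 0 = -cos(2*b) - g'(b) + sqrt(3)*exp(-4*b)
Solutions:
 g(b) = C1 - sin(2*b)/2 - sqrt(3)*exp(-4*b)/4


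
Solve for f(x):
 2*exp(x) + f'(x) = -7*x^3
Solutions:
 f(x) = C1 - 7*x^4/4 - 2*exp(x)


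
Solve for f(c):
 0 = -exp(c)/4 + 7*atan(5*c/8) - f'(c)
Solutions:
 f(c) = C1 + 7*c*atan(5*c/8) - exp(c)/4 - 28*log(25*c^2 + 64)/5


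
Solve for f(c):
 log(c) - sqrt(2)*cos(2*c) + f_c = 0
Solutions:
 f(c) = C1 - c*log(c) + c + sqrt(2)*sin(2*c)/2


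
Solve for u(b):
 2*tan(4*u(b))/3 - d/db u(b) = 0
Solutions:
 u(b) = -asin(C1*exp(8*b/3))/4 + pi/4
 u(b) = asin(C1*exp(8*b/3))/4


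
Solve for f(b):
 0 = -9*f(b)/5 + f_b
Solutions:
 f(b) = C1*exp(9*b/5)


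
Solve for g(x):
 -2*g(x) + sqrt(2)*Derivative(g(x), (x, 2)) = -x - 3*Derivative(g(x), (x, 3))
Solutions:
 g(x) = C1*exp(-x*(2/(-2*sqrt(2) + sqrt(-8 + (243 - 2*sqrt(2))^2) + 243)^(1/3) + 2*sqrt(2) + (-2*sqrt(2) + sqrt(-8 + (243 - 2*sqrt(2))^2) + 243)^(1/3))/18)*sin(sqrt(3)*x*(-(-2*sqrt(2) + sqrt(-8 + (243 - 2*sqrt(2))^2) + 243)^(1/3) + 2/(-2*sqrt(2) + sqrt(-8 + (243 - 2*sqrt(2))^2) + 243)^(1/3))/18) + C2*exp(-x*(2/(-2*sqrt(2) + sqrt(-8 + (243 - 2*sqrt(2))^2) + 243)^(1/3) + 2*sqrt(2) + (-2*sqrt(2) + sqrt(-8 + (243 - 2*sqrt(2))^2) + 243)^(1/3))/18)*cos(sqrt(3)*x*(-(-2*sqrt(2) + sqrt(-8 + (243 - 2*sqrt(2))^2) + 243)^(1/3) + 2/(-2*sqrt(2) + sqrt(-8 + (243 - 2*sqrt(2))^2) + 243)^(1/3))/18) + C3*exp(x*(-sqrt(2) + 2/(-2*sqrt(2) + sqrt(-8 + (243 - 2*sqrt(2))^2) + 243)^(1/3) + (-2*sqrt(2) + sqrt(-8 + (243 - 2*sqrt(2))^2) + 243)^(1/3))/9) + x/2


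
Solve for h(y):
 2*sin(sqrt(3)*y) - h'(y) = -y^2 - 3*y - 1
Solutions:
 h(y) = C1 + y^3/3 + 3*y^2/2 + y - 2*sqrt(3)*cos(sqrt(3)*y)/3


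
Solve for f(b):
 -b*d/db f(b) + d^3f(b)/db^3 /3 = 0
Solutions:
 f(b) = C1 + Integral(C2*airyai(3^(1/3)*b) + C3*airybi(3^(1/3)*b), b)


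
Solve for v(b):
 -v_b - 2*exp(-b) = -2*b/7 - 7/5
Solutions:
 v(b) = C1 + b^2/7 + 7*b/5 + 2*exp(-b)


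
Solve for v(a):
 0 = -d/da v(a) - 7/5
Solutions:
 v(a) = C1 - 7*a/5


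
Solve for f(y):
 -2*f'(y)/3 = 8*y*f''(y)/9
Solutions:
 f(y) = C1 + C2*y^(1/4)


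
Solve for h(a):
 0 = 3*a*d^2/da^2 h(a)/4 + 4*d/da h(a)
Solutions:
 h(a) = C1 + C2/a^(13/3)


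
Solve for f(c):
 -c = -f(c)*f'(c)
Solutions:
 f(c) = -sqrt(C1 + c^2)
 f(c) = sqrt(C1 + c^2)


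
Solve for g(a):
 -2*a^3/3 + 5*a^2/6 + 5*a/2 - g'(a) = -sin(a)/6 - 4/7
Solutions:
 g(a) = C1 - a^4/6 + 5*a^3/18 + 5*a^2/4 + 4*a/7 - cos(a)/6


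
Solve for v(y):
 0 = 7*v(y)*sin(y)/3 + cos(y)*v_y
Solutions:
 v(y) = C1*cos(y)^(7/3)


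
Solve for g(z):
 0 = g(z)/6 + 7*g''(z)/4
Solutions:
 g(z) = C1*sin(sqrt(42)*z/21) + C2*cos(sqrt(42)*z/21)


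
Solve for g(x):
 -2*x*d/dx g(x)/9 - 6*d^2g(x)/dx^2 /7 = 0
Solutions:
 g(x) = C1 + C2*erf(sqrt(42)*x/18)


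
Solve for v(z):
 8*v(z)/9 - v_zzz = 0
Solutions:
 v(z) = C3*exp(2*3^(1/3)*z/3) + (C1*sin(3^(5/6)*z/3) + C2*cos(3^(5/6)*z/3))*exp(-3^(1/3)*z/3)


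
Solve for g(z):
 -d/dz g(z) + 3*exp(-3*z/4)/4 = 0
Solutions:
 g(z) = C1 - 1/exp(z)^(3/4)


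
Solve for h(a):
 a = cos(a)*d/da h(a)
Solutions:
 h(a) = C1 + Integral(a/cos(a), a)


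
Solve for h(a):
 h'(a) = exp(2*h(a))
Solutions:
 h(a) = log(-sqrt(-1/(C1 + a))) - log(2)/2
 h(a) = log(-1/(C1 + a))/2 - log(2)/2


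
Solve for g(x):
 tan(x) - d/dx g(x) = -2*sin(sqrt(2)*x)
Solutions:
 g(x) = C1 - log(cos(x)) - sqrt(2)*cos(sqrt(2)*x)


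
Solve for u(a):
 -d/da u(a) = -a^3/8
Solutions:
 u(a) = C1 + a^4/32


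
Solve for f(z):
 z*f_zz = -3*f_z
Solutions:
 f(z) = C1 + C2/z^2


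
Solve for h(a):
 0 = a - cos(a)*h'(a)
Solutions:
 h(a) = C1 + Integral(a/cos(a), a)


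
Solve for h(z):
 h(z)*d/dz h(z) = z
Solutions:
 h(z) = -sqrt(C1 + z^2)
 h(z) = sqrt(C1 + z^2)


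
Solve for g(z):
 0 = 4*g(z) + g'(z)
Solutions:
 g(z) = C1*exp(-4*z)


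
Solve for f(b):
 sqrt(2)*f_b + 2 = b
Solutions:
 f(b) = C1 + sqrt(2)*b^2/4 - sqrt(2)*b


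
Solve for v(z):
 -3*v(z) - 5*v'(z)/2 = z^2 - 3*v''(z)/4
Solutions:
 v(z) = C1*exp(z*(5 - sqrt(61))/3) + C2*exp(z*(5 + sqrt(61))/3) - z^2/3 + 5*z/9 - 17/27


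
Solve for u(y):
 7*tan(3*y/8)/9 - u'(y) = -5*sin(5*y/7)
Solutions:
 u(y) = C1 - 56*log(cos(3*y/8))/27 - 7*cos(5*y/7)


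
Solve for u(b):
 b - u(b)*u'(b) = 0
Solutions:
 u(b) = -sqrt(C1 + b^2)
 u(b) = sqrt(C1 + b^2)


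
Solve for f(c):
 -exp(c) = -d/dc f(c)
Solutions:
 f(c) = C1 + exp(c)


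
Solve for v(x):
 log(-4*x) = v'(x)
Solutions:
 v(x) = C1 + x*log(-x) + x*(-1 + 2*log(2))


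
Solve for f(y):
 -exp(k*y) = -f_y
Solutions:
 f(y) = C1 + exp(k*y)/k


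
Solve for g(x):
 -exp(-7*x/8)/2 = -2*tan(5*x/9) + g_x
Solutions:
 g(x) = C1 + 9*log(tan(5*x/9)^2 + 1)/5 + 4*exp(-7*x/8)/7


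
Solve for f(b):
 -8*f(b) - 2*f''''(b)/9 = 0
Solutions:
 f(b) = (C1*sin(sqrt(3)*b) + C2*cos(sqrt(3)*b))*exp(-sqrt(3)*b) + (C3*sin(sqrt(3)*b) + C4*cos(sqrt(3)*b))*exp(sqrt(3)*b)


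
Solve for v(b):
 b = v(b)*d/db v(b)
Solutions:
 v(b) = -sqrt(C1 + b^2)
 v(b) = sqrt(C1 + b^2)


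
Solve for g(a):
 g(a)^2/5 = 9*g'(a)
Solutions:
 g(a) = -45/(C1 + a)


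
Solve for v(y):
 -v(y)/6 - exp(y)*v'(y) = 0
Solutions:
 v(y) = C1*exp(exp(-y)/6)


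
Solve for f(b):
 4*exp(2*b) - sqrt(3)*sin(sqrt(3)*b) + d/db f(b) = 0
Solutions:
 f(b) = C1 - 2*exp(2*b) - cos(sqrt(3)*b)


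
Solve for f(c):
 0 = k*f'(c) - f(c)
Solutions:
 f(c) = C1*exp(c/k)


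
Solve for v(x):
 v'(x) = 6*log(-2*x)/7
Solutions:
 v(x) = C1 + 6*x*log(-x)/7 + 6*x*(-1 + log(2))/7


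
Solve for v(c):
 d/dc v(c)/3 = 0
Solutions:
 v(c) = C1


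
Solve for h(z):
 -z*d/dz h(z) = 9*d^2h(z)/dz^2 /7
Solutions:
 h(z) = C1 + C2*erf(sqrt(14)*z/6)


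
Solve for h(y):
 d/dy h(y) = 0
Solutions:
 h(y) = C1


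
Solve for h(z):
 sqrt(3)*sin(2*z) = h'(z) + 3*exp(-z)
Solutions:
 h(z) = C1 - sqrt(3)*cos(2*z)/2 + 3*exp(-z)


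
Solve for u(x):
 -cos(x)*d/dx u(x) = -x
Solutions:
 u(x) = C1 + Integral(x/cos(x), x)


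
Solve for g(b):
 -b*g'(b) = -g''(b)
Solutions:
 g(b) = C1 + C2*erfi(sqrt(2)*b/2)


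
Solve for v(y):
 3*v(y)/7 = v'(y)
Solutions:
 v(y) = C1*exp(3*y/7)


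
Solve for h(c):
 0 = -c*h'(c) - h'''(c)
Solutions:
 h(c) = C1 + Integral(C2*airyai(-c) + C3*airybi(-c), c)


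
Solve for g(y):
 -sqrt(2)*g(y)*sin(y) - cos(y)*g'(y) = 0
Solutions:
 g(y) = C1*cos(y)^(sqrt(2))


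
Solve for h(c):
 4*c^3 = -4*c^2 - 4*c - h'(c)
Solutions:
 h(c) = C1 - c^4 - 4*c^3/3 - 2*c^2


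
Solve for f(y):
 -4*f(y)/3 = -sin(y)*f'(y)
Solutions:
 f(y) = C1*(cos(y) - 1)^(2/3)/(cos(y) + 1)^(2/3)


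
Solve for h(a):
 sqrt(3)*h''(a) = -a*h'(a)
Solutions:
 h(a) = C1 + C2*erf(sqrt(2)*3^(3/4)*a/6)


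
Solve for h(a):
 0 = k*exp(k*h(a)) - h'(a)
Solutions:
 h(a) = Piecewise((log(-1/(C1*k + a*k^2))/k, Ne(k, 0)), (nan, True))
 h(a) = Piecewise((C1 + a*k, Eq(k, 0)), (nan, True))


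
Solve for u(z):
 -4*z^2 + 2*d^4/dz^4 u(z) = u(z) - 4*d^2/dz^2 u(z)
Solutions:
 u(z) = C1*exp(-z*sqrt(-1 + sqrt(6)/2)) + C2*exp(z*sqrt(-1 + sqrt(6)/2)) + C3*sin(z*sqrt(1 + sqrt(6)/2)) + C4*cos(z*sqrt(1 + sqrt(6)/2)) - 4*z^2 - 32


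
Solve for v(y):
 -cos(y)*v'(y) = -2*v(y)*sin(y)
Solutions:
 v(y) = C1/cos(y)^2


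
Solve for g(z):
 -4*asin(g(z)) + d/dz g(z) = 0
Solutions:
 Integral(1/asin(_y), (_y, g(z))) = C1 + 4*z


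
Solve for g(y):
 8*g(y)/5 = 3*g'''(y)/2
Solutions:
 g(y) = C3*exp(2*15^(2/3)*2^(1/3)*y/15) + (C1*sin(2^(1/3)*3^(1/6)*5^(2/3)*y/5) + C2*cos(2^(1/3)*3^(1/6)*5^(2/3)*y/5))*exp(-15^(2/3)*2^(1/3)*y/15)


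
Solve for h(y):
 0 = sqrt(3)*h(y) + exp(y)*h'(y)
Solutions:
 h(y) = C1*exp(sqrt(3)*exp(-y))


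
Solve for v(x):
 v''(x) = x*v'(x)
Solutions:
 v(x) = C1 + C2*erfi(sqrt(2)*x/2)


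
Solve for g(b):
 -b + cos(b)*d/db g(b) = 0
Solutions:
 g(b) = C1 + Integral(b/cos(b), b)


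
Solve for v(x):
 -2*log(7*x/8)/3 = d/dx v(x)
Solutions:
 v(x) = C1 - 2*x*log(x)/3 - 2*x*log(7)/3 + 2*x/3 + 2*x*log(2)


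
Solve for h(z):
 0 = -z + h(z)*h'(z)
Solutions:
 h(z) = -sqrt(C1 + z^2)
 h(z) = sqrt(C1 + z^2)


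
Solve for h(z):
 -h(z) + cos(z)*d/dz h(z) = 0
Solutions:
 h(z) = C1*sqrt(sin(z) + 1)/sqrt(sin(z) - 1)


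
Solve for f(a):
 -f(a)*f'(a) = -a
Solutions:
 f(a) = -sqrt(C1 + a^2)
 f(a) = sqrt(C1 + a^2)


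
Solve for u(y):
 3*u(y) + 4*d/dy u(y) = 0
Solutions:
 u(y) = C1*exp(-3*y/4)


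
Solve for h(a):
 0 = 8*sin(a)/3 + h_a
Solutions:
 h(a) = C1 + 8*cos(a)/3


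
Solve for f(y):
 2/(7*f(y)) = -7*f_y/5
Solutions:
 f(y) = -sqrt(C1 - 20*y)/7
 f(y) = sqrt(C1 - 20*y)/7


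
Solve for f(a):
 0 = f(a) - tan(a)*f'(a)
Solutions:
 f(a) = C1*sin(a)


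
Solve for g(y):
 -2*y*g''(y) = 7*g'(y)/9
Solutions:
 g(y) = C1 + C2*y^(11/18)


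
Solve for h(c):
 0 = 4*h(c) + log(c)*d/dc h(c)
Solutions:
 h(c) = C1*exp(-4*li(c))


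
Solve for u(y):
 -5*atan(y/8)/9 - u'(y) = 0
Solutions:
 u(y) = C1 - 5*y*atan(y/8)/9 + 20*log(y^2 + 64)/9


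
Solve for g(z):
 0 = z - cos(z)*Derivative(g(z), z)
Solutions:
 g(z) = C1 + Integral(z/cos(z), z)


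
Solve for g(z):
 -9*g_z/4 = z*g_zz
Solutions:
 g(z) = C1 + C2/z^(5/4)


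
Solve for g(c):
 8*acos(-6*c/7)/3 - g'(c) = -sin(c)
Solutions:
 g(c) = C1 + 8*c*acos(-6*c/7)/3 + 4*sqrt(49 - 36*c^2)/9 - cos(c)


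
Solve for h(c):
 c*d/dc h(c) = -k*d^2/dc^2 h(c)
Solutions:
 h(c) = C1 + C2*sqrt(k)*erf(sqrt(2)*c*sqrt(1/k)/2)


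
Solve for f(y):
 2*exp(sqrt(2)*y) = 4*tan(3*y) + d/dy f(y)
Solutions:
 f(y) = C1 + sqrt(2)*exp(sqrt(2)*y) + 4*log(cos(3*y))/3


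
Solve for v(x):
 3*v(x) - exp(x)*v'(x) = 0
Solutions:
 v(x) = C1*exp(-3*exp(-x))


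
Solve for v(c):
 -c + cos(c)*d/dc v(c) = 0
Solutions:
 v(c) = C1 + Integral(c/cos(c), c)


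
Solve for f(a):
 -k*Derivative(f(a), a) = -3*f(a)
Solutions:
 f(a) = C1*exp(3*a/k)


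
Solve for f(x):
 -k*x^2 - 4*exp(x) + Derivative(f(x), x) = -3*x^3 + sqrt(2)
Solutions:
 f(x) = C1 + k*x^3/3 - 3*x^4/4 + sqrt(2)*x + 4*exp(x)
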